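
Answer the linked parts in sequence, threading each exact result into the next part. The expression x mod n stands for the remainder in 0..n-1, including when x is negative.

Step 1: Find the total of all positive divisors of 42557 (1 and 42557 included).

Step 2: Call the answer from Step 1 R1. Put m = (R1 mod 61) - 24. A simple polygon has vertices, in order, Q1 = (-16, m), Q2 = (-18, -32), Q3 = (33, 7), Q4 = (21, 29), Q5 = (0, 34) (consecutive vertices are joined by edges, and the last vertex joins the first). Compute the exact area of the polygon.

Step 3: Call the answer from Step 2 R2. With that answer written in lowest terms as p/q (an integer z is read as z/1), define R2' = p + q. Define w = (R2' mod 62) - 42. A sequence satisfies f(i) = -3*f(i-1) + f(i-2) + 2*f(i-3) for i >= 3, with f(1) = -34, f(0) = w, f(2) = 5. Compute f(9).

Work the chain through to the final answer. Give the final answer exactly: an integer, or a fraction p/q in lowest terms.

-12939

Step 1: 42557 is prime, so its only divisors are 1 and 42557; sigma = 1 + 42557 = 42558; answer 42558
Step 2: R1 = 42558; m = 17; cross terms: (-16*-32 - -18*17)=818, (-18*7 - 33*-32)=930, (33*29 - 21*7)=810, (21*34 - 0*29)=714, (0*17 - -16*34)=544; twice the area = |3816| = 3816; area = 1908; answer 1908
Step 3: R2 = 1908; threaded value p + q = 1909; w = 7; f(3) = -3*(5) + 1*(-34) + 2*(7) = -35; iterating: f(3)=-35, f(4)=42, f(5)=-151, f(6)=425, f(7)=-1342, f(8)=4149, f(9)=-12939; answer -12939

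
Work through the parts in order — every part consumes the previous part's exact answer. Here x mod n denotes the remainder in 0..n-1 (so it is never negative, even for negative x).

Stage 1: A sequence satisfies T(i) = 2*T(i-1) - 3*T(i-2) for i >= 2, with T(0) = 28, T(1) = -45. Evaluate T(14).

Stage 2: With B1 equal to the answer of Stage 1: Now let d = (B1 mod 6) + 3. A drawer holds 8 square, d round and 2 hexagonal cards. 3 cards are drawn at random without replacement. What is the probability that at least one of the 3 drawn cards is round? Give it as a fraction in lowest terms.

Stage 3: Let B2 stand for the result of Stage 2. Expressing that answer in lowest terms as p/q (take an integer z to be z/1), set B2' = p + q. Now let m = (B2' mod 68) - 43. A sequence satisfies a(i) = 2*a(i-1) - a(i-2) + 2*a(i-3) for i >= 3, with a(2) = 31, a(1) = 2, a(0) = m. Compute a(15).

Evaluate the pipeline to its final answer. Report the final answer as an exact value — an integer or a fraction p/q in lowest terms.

65538

Stage 1: T(2) = 2*(-45) - 3*(28) = -174; iterating: T(2)=-174, T(3)=-213, T(4)=96, T(5)=831, T(6)=1374, T(7)=255, T(8)=-3612, T(9)=-7989, T(10)=-5142, T(11)=13683, T(12)=42792, T(13)=44535, T(14)=-39306; answer -39306
Stage 2: B1 = -39306; d = 3; total draws C(13,3) = 286; complement C(10,3) = 120; favorable 286 - 120 = 166; P = 83/143; answer 83/143
Stage 3: B2 = 83/143; threaded value p + q = 226; m = -21; a(3) = 2*(31) - 1*(2) + 2*(-21) = 18; iterating: a(3)=18, a(4)=9, a(5)=62, a(6)=151, a(7)=258, a(8)=489, a(9)=1022, a(10)=2071, a(11)=4098, a(12)=8169, a(13)=16382, a(14)=32791, a(15)=65538; answer 65538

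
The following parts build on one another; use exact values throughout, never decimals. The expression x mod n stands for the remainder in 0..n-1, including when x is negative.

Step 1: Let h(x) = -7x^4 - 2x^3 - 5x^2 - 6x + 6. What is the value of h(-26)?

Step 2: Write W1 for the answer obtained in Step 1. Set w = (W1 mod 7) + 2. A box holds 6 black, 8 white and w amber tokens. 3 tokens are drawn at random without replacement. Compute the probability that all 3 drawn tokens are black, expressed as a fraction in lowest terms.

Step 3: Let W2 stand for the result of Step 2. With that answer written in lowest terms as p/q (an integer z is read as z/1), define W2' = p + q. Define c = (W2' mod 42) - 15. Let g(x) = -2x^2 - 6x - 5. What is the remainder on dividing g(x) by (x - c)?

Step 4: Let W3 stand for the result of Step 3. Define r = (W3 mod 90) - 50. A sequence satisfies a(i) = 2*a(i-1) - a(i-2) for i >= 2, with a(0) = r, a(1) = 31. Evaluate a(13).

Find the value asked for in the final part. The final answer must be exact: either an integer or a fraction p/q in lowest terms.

295

Step 1: -7*(-26)^4 - 2*(-26)^3 - 5*(-26)^2 - 6*(-26)^1 + 6 = (-3198832) + (35152) + (-3380) + (156) + (6) = -3166898; answer -3166898
Step 2: W1 = -3166898; w = 2; total draws C(16,3) = 560; favorable C(6,3) = 20; P = 1/28; answer 1/28
Step 3: W2 = 1/28; threaded value p + q = 29; c = 14; remainder = value at the root: -2*(14)^2 - 6*(14)^1 - 5 = (-392) + (-84) + (-5) = -481; answer -481
Step 4: W3 = -481; r = 9; a(2) = 2*(31) - 1*(9) = 53; iterating: a(2)=53, a(3)=75, a(4)=97, a(5)=119, a(6)=141, a(7)=163, a(8)=185, a(9)=207, a(10)=229, a(11)=251, a(12)=273, a(13)=295; answer 295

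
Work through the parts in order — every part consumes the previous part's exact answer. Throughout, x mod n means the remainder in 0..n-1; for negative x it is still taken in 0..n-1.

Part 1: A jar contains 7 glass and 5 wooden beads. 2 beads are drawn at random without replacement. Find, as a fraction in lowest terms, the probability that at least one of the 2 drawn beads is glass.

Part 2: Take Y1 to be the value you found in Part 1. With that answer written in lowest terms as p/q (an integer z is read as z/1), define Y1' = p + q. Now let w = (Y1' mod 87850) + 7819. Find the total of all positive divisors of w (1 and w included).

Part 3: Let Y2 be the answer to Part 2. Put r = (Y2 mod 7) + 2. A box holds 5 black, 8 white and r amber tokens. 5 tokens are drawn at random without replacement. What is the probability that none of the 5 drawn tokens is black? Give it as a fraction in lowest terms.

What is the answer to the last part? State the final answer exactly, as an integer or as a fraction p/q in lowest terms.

1001/5168

Part 1: total draws C(12,2) = 66; complement C(5,2) = 10; favorable 66 - 10 = 56; P = 28/33; answer 28/33
Part 2: Y1 = 28/33; threaded value p + q = 61; w = 7880; 7880 = 2^3 * 5 * 197; sigma = (1 + 2 + 4 + 8) * (1 + 5) * (1 + 197) = 15 * 6 * 198 = 17820; answer 17820
Part 3: Y2 = 17820; r = 7; total draws C(20,5) = 15504; favorable C(15,5) = 3003; P = 1001/5168; answer 1001/5168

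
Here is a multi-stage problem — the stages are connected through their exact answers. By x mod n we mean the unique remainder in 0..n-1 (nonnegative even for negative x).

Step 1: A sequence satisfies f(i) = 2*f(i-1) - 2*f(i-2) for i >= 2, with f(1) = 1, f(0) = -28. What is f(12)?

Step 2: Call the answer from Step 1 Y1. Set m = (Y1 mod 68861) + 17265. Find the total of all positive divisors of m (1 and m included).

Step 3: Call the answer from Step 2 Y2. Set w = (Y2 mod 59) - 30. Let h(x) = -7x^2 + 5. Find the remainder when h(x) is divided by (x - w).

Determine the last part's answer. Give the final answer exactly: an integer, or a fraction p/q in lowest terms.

Step 1: f(2) = 2*(1) - 2*(-28) = 58; iterating: f(2)=58, f(3)=114, f(4)=112, f(5)=-4, f(6)=-232, f(7)=-456, f(8)=-448, f(9)=16, f(10)=928, f(11)=1824, f(12)=1792; answer 1792
Step 2: Y1 = 1792; m = 19057; 19057 = 17 * 19 * 59; sigma = (1 + 17) * (1 + 19) * (1 + 59) = 18 * 20 * 60 = 21600; answer 21600
Step 3: Y2 = 21600; w = -24; remainder = value at the root: -7*(-24)^2 + 5 = (-4032) + (5) = -4027; answer -4027

-4027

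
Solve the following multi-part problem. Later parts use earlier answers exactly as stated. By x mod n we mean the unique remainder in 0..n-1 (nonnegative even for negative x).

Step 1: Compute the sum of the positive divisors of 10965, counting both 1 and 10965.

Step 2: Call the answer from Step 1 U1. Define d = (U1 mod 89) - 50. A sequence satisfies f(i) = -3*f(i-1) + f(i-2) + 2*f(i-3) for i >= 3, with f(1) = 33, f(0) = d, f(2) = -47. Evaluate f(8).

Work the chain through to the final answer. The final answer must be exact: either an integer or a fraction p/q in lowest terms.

-48395

Step 1: 10965 = 3 * 5 * 17 * 43; sigma = (1 + 3) * (1 + 5) * (1 + 17) * (1 + 43) = 4 * 6 * 18 * 44 = 19008; answer 19008
Step 2: U1 = 19008; d = 1; f(3) = -3*(-47) + 1*(33) + 2*(1) = 176; iterating: f(3)=176, f(4)=-509, f(5)=1609, f(6)=-4984, f(7)=15543, f(8)=-48395; answer -48395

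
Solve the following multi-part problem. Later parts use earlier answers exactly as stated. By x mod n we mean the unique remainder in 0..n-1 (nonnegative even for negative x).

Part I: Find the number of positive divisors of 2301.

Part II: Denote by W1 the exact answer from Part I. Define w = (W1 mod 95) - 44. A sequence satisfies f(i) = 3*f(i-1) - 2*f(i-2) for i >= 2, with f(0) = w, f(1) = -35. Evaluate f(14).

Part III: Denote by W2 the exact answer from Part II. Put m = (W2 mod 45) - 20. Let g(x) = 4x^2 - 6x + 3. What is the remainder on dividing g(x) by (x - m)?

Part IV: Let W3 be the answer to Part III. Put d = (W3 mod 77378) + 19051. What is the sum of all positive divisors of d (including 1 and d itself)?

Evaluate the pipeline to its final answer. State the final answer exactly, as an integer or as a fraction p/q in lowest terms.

29040

Part I: 2301 = 3 * 13 * 59; number of divisors = (1+1) * (1+1) * (1+1) = 8; answer 8
Part II: W1 = 8; w = -36; f(2) = 3*(-35) - 2*(-36) = -33; iterating: f(2)=-33, f(3)=-29, f(4)=-21, f(5)=-5, f(6)=27, f(7)=91, f(8)=219, f(9)=475, f(10)=987, f(11)=2011, f(12)=4059, f(13)=8155, f(14)=16347; answer 16347
Part III: W2 = 16347; m = -8; remainder = value at the root: 4*(-8)^2 - 6*(-8)^1 + 3 = (256) + (48) + (3) = 307; answer 307
Part IV: W3 = 307; d = 19358; 19358 = 2 * 9679; sigma = (1 + 2) * (1 + 9679) = 3 * 9680 = 29040; answer 29040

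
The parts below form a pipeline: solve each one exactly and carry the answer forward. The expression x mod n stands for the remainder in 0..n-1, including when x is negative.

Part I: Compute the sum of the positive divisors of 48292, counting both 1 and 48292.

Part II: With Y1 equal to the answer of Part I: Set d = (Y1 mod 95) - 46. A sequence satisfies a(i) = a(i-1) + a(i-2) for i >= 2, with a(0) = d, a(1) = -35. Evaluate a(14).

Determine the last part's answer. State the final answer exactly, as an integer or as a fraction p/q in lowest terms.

Part I: 48292 = 2^2 * 12073; sigma = (1 + 2 + 4) * (1 + 12073) = 7 * 12074 = 84518; answer 84518
Part II: Y1 = 84518; d = 17; a(2) = 1*(-35) + 1*(17) = -18; iterating: a(2)=-18, a(3)=-53, a(4)=-71, a(5)=-124, a(6)=-195, a(7)=-319, a(8)=-514, a(9)=-833, a(10)=-1347, a(11)=-2180, a(12)=-3527, a(13)=-5707, a(14)=-9234; answer -9234

-9234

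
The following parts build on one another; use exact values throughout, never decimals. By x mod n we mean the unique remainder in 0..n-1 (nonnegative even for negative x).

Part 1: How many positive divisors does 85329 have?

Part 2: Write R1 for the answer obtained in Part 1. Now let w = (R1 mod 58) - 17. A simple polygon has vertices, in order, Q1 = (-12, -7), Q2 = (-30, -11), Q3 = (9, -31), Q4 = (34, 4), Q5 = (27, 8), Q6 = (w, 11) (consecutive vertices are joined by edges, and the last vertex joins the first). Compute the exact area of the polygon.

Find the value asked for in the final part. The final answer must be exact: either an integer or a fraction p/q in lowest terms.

2709/2

Part 1: 85329 = 3^2 * 19 * 499; number of divisors = (2+1) * (1+1) * (1+1) = 12; answer 12
Part 2: R1 = 12; w = -5; cross terms: (-12*-11 - -30*-7)=-78, (-30*-31 - 9*-11)=1029, (9*4 - 34*-31)=1090, (34*8 - 27*4)=164, (27*11 - -5*8)=337, (-5*-7 - -12*11)=167; twice the area = |2709| = 2709; area = 2709/2; answer 2709/2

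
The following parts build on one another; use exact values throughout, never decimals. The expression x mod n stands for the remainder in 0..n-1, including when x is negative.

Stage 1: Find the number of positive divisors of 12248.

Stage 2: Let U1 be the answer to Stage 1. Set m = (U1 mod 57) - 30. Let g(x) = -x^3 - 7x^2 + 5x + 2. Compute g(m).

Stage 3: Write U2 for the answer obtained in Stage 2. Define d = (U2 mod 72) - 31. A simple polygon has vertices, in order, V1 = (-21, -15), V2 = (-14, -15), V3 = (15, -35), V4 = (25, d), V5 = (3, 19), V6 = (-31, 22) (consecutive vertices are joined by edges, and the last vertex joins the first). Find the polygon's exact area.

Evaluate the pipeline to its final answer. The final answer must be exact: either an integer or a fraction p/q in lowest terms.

Stage 1: 12248 = 2^3 * 1531; number of divisors = (3+1) * (1+1) = 8; answer 8
Stage 2: U1 = 8; m = -22; -1*(-22)^3 - 7*(-22)^2 + 5*(-22)^1 + 2 = (10648) + (-3388) + (-110) + (2) = 7152; answer 7152
Stage 3: U2 = 7152; d = -7; cross terms: (-21*-15 - -14*-15)=105, (-14*-35 - 15*-15)=715, (15*-7 - 25*-35)=770, (25*19 - 3*-7)=496, (3*22 - -31*19)=655, (-31*-15 - -21*22)=927; twice the area = |3668| = 3668; area = 1834; answer 1834

1834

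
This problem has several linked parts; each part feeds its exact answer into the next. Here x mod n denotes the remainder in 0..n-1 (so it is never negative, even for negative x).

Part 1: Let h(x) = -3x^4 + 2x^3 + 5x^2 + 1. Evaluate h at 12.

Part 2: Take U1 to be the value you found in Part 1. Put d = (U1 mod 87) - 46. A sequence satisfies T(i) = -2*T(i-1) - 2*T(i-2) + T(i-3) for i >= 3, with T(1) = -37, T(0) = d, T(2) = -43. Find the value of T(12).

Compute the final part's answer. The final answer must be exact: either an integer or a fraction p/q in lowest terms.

-21609

Part 1: -3*(12)^4 + 2*(12)^3 + 5*(12)^2 + 1 = (-62208) + (3456) + (720) + (1) = -58031; answer -58031
Part 2: U1 = -58031; d = 39; T(3) = -2*(-43) - 2*(-37) + 1*(39) = 199; iterating: T(3)=199, T(4)=-349, T(5)=257, T(6)=383, T(7)=-1629, T(8)=2749, T(9)=-1857, T(10)=-3413, T(11)=13289, T(12)=-21609; answer -21609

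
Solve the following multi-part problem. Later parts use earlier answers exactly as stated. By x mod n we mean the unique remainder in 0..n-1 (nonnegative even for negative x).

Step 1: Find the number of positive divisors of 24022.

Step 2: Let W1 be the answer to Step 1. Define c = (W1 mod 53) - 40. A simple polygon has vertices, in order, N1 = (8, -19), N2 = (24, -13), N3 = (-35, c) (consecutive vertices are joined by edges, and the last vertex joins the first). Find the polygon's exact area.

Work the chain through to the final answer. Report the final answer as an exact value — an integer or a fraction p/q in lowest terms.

Step 1: 24022 = 2 * 12011; number of divisors = (1+1) * (1+1) = 4; answer 4
Step 2: W1 = 4; c = -36; cross terms: (8*-13 - 24*-19)=352, (24*-36 - -35*-13)=-1319, (-35*-19 - 8*-36)=953; twice the area = |-14| = 14; area = 7; answer 7

7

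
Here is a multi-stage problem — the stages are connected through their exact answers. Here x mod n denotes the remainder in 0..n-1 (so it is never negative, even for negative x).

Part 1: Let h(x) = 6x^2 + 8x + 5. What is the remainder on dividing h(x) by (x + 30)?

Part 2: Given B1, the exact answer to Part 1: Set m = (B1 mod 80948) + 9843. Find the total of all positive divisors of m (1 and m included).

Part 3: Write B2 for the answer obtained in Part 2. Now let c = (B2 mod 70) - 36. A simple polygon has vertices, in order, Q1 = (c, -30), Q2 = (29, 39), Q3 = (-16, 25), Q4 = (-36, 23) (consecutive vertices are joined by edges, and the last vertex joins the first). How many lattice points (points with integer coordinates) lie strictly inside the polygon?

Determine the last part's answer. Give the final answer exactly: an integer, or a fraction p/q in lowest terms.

Part 1: remainder = value at the root: 6*(-30)^2 + 8*(-30)^1 + 5 = (5400) + (-240) + (5) = 5165; answer 5165
Part 2: B1 = 5165; m = 15008; 15008 = 2^5 * 7 * 67; sigma = (1 + 2 + 4 + 8 + 16 + 32) * (1 + 7) * (1 + 67) = 63 * 8 * 68 = 34272; answer 34272
Part 3: B2 = 34272; c = 6; cross terms: (6*39 - 29*-30)=1104, (29*25 - -16*39)=1349, (-16*23 - -36*25)=532, (-36*-30 - 6*23)=942; twice the area = |3927| = 3927; area = 3927/2; boundary points = 23 + 1 + 2 + 1 = 27; strictly interior points = area - boundary/2 + 1 = 1951; answer 1951

1951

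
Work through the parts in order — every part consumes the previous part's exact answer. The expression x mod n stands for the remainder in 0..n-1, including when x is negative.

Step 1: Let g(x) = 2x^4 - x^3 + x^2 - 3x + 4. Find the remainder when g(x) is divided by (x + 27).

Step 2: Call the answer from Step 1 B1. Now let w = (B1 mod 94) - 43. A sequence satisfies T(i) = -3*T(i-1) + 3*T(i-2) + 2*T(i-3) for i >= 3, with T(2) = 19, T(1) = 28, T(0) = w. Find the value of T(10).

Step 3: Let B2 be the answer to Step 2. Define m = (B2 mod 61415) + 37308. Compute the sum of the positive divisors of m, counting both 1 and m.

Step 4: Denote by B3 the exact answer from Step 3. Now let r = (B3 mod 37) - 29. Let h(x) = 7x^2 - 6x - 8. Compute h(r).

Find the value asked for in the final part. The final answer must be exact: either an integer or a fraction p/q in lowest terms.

137

Step 1: remainder = value at the root: 2*(-27)^4 - 1*(-27)^3 + 1*(-27)^2 - 3*(-27)^1 + 4 = (1062882) + (19683) + (729) + (81) + (4) = 1083379; answer 1083379
Step 2: B1 = 1083379; w = -14; T(3) = -3*(19) + 3*(28) + 2*(-14) = -1; iterating: T(3)=-1, T(4)=116, T(5)=-313, T(6)=1285, T(7)=-4562, T(8)=16915, T(9)=-61861, T(10)=227204; answer 227204
Step 3: B2 = 227204; m = 80267; 80267 = 11 * 7297; sigma = (1 + 11) * (1 + 7297) = 12 * 7298 = 87576; answer 87576
Step 4: B3 = 87576; r = 5; 7*(5)^2 - 6*(5)^1 - 8 = (175) + (-30) + (-8) = 137; answer 137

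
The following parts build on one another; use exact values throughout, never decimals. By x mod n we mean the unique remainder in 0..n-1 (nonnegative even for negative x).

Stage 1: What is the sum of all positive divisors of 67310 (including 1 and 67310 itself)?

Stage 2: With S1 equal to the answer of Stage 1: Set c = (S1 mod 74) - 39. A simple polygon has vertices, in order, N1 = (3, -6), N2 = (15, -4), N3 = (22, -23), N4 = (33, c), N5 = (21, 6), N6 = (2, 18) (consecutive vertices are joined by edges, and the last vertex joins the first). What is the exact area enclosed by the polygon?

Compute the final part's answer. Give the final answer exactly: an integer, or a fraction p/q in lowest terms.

1061/2

Stage 1: 67310 = 2 * 5 * 53 * 127; sigma = (1 + 2) * (1 + 5) * (1 + 53) * (1 + 127) = 3 * 6 * 54 * 128 = 124416; answer 124416
Stage 2: S1 = 124416; c = -17; cross terms: (3*-4 - 15*-6)=78, (15*-23 - 22*-4)=-257, (22*-17 - 33*-23)=385, (33*6 - 21*-17)=555, (21*18 - 2*6)=366, (2*-6 - 3*18)=-66; twice the area = |1061| = 1061; area = 1061/2; answer 1061/2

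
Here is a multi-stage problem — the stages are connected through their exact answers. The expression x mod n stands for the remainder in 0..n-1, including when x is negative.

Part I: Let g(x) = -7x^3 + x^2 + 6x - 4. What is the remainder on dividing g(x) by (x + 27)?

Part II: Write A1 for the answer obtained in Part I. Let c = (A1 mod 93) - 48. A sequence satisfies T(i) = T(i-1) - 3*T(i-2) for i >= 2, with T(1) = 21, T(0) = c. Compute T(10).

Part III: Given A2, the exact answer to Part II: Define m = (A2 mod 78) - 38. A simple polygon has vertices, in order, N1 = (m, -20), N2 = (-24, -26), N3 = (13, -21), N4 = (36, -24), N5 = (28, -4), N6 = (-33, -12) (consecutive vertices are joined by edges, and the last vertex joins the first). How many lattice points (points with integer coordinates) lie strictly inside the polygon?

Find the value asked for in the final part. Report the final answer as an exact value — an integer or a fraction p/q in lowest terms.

Part I: remainder = value at the root: -7*(-27)^3 + 1*(-27)^2 + 6*(-27)^1 - 4 = (137781) + (729) + (-162) + (-4) = 138344; answer 138344
Part II: A1 = 138344; c = 5; T(2) = 1*(21) - 3*(5) = 6; iterating: T(2)=6, T(3)=-57, T(4)=-75, T(5)=96, T(6)=321, T(7)=33, T(8)=-930, T(9)=-1029, T(10)=1761; answer 1761
Part III: A2 = 1761; m = 7; cross terms: (7*-26 - -24*-20)=-662, (-24*-21 - 13*-26)=842, (13*-24 - 36*-21)=444, (36*-4 - 28*-24)=528, (28*-12 - -33*-4)=-468, (-33*-20 - 7*-12)=744; twice the area = |1428| = 1428; area = 714; boundary points = 1 + 1 + 1 + 4 + 1 + 8 = 16; strictly interior points = area - boundary/2 + 1 = 707; answer 707

707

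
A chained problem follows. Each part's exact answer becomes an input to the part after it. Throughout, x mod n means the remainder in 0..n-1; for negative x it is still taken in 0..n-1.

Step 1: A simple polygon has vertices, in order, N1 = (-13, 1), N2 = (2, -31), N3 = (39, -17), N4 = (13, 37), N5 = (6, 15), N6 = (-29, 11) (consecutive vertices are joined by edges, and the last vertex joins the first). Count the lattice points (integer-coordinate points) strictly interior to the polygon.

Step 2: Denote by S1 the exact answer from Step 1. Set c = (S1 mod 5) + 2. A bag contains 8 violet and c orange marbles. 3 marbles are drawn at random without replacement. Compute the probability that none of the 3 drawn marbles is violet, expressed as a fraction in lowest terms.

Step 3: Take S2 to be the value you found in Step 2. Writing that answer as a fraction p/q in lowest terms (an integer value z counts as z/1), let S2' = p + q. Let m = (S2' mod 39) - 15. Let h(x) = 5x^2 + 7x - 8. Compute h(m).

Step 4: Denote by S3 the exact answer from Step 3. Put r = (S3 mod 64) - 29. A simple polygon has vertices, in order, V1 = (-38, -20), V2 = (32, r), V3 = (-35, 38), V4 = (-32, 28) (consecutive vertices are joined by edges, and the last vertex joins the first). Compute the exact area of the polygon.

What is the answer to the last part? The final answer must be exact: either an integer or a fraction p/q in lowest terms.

Step 1: cross terms: (-13*-31 - 2*1)=401, (2*-17 - 39*-31)=1175, (39*37 - 13*-17)=1664, (13*15 - 6*37)=-27, (6*11 - -29*15)=501, (-29*1 - -13*11)=114; twice the area = |3828| = 3828; area = 1914; boundary points = 1 + 1 + 2 + 1 + 1 + 2 = 8; strictly interior points = area - boundary/2 + 1 = 1911; answer 1911
Step 2: S1 = 1911; c = 3; total draws C(11,3) = 165; favorable C(3,3) = 1; P = 1/165; answer 1/165
Step 3: S2 = 1/165; threaded value p + q = 166; m = -5; 5*(-5)^2 + 7*(-5)^1 - 8 = (125) + (-35) + (-8) = 82; answer 82
Step 4: S3 = 82; r = -11; cross terms: (-38*-11 - 32*-20)=1058, (32*38 - -35*-11)=831, (-35*28 - -32*38)=236, (-32*-20 - -38*28)=1704; twice the area = |3829| = 3829; area = 3829/2; answer 3829/2

3829/2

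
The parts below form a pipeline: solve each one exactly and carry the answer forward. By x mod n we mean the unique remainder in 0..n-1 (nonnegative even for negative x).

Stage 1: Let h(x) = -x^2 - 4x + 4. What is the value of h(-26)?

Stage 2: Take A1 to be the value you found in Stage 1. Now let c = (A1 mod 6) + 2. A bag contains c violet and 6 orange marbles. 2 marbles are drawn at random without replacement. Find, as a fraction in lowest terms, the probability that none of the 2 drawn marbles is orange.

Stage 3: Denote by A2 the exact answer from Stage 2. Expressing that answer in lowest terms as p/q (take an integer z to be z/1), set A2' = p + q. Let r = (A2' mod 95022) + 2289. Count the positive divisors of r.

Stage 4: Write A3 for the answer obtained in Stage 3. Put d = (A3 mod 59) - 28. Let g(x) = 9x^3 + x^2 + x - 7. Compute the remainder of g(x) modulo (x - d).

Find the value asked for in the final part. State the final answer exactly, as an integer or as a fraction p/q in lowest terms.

Stage 1: -1*(-26)^2 - 4*(-26)^1 + 4 = (-676) + (104) + (4) = -568; answer -568
Stage 2: A1 = -568; c = 4; total draws C(10,2) = 45; favorable C(4,2) = 6; P = 2/15; answer 2/15
Stage 3: A2 = 2/15; threaded value p + q = 17; r = 2306; 2306 = 2 * 1153; number of divisors = (1+1) * (1+1) = 4; answer 4
Stage 4: A3 = 4; d = -24; remainder = value at the root: 9*(-24)^3 + 1*(-24)^2 + 1*(-24)^1 - 7 = (-124416) + (576) + (-24) + (-7) = -123871; answer -123871

-123871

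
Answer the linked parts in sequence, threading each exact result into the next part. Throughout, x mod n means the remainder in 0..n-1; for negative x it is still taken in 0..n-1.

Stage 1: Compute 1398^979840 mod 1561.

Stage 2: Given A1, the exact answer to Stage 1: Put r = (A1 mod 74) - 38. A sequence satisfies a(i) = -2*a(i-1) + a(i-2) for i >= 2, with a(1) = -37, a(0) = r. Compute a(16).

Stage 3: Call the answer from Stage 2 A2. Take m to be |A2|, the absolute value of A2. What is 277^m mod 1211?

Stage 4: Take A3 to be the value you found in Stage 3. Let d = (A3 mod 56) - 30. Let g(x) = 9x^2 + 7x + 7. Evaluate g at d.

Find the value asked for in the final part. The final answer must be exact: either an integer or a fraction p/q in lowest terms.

Stage 1: squarings mod 1561: 1398^1=1398, 1398^2=32, 1398^4=1024, 1398^8=1145, 1398^16=1346, 1398^32=956, 1398^64=751, 1398^128=480, 1398^256=933, 1398^512=1012, 1398^1024=128, 1398^2048=774, 1398^4096=1213, 1398^8192=907, 1398^16384=2, 1398^32768=4, 1398^65536=16, 1398^131072=256, 1398^262144=1535, 1398^524288=676; 1398^979840 = 1398^128 * 1398^256 * 1398^512 * 1398^4096 * 1398^8192 * 1398^16384 * 1398^32768 * 1398^131072 * 1398^262144 * 1398^524288 = 1325 (mod 1561); answer 1325
Stage 2: A1 = 1325; r = 29; a(2) = -2*(-37) + 1*(29) = 103; iterating: a(2)=103, a(3)=-243, a(4)=589, a(5)=-1421, a(6)=3431, a(7)=-8283, a(8)=19997, a(9)=-48277, a(10)=116551, a(11)=-281379, a(12)=679309, a(13)=-1639997, a(14)=3959303, a(15)=-9558603, a(16)=23076509; answer 23076509
Stage 3: A2 = 23076509; m = 23076509; squarings mod 1211: 277^1=277, 277^2=436, 277^4=1180, 277^8=961, 277^16=739, 277^32=1171, 277^64=389, 277^128=1157, 277^256=494, 277^512=625, 277^1024=683, 277^2048=254, 277^4096=333, 277^8192=688, 277^16384=1054, 277^32768=429, 277^65536=1180, 277^131072=961, 277^262144=739, 277^524288=1171, 277^1048576=389, 277^2097152=1157, 277^4194304=494, 277^8388608=625, 277^16777216=683; 277^23076509 = 277^1 * 277^4 * 277^8 * 277^16 * 277^128 * 277^512 * 277^1024 * 277^2048 * 277^4096 * 277^2097152 * 277^4194304 * 277^16777216 = 93 (mod 1211); answer 93
Stage 4: A3 = 93; d = 7; 9*(7)^2 + 7*(7)^1 + 7 = (441) + (49) + (7) = 497; answer 497

497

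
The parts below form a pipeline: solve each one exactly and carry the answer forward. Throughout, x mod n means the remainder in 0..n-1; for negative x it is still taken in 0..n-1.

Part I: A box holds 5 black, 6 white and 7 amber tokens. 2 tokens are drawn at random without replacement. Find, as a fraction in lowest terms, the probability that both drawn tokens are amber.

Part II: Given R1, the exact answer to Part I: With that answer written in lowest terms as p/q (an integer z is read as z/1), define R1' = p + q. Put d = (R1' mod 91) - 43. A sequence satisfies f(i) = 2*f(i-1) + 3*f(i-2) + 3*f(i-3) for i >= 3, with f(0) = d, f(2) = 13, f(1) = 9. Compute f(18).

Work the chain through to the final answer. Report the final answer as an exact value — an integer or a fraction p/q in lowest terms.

3463614166

Part I: total draws C(18,2) = 153; favorable C(7,2) = 21; P = 7/51; answer 7/51
Part II: R1 = 7/51; threaded value p + q = 58; d = 15; f(3) = 2*(13) + 3*(9) + 3*(15) = 98; iterating: f(3)=98, f(4)=262, f(5)=857, f(6)=2794, f(7)=8945, f(8)=28843, f(9)=92903, f(10)=299170, f(11)=963578, f(12)=3103375, f(13)=9994994, f(14)=32190847, f(15)=103676801, f(16)=333911125, f(17)=1075425194, f(18)=3463614166; answer 3463614166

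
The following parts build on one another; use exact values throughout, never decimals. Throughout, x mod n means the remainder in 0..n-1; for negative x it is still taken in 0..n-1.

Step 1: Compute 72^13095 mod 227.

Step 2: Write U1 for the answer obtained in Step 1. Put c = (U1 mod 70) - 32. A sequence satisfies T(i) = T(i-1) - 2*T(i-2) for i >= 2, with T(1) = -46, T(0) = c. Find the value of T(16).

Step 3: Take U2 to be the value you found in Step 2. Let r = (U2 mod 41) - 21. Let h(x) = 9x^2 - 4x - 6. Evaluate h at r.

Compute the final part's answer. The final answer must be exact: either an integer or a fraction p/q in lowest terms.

-1

Step 1: squarings mod 227: 72^1=72, 72^2=190, 72^4=7, 72^8=49, 72^16=131, 72^32=136, 72^64=109, 72^128=77, 72^256=27, 72^512=48, 72^1024=34, 72^2048=21, 72^4096=214, 72^8192=169; 72^13095 = 72^1 * 72^2 * 72^4 * 72^32 * 72^256 * 72^512 * 72^4096 * 72^8192 = 198 (mod 227); answer 198
Step 2: U1 = 198; c = 26; T(2) = 1*(-46) - 2*(26) = -98; iterating: T(2)=-98, T(3)=-6, T(4)=190, T(5)=202, T(6)=-178, T(7)=-582, T(8)=-226, T(9)=938, T(10)=1390, T(11)=-486, T(12)=-3266, T(13)=-2294, T(14)=4238, T(15)=8826, T(16)=350; answer 350
Step 3: U2 = 350; r = 1; 9*(1)^2 - 4*(1)^1 - 6 = (9) + (-4) + (-6) = -1; answer -1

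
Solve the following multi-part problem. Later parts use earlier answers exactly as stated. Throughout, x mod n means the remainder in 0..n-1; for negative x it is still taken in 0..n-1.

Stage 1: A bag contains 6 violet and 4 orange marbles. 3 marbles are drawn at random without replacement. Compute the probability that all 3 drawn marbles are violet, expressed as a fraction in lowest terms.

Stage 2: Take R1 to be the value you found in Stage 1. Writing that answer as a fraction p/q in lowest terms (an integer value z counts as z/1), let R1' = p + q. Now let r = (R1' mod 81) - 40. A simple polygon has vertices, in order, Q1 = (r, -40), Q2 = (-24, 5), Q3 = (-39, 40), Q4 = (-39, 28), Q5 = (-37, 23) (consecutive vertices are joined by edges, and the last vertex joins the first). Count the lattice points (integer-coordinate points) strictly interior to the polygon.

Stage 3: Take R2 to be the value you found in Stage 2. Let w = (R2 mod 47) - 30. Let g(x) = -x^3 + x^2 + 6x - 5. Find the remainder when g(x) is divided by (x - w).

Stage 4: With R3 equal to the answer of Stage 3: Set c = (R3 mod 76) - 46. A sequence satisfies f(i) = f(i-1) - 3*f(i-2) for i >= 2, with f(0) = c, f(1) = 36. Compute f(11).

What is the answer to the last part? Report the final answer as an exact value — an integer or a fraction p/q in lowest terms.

13107

Stage 1: total draws C(10,3) = 120; favorable C(6,3) = 20; P = 1/6; answer 1/6
Stage 2: R1 = 1/6; threaded value p + q = 7; r = -33; cross terms: (-33*5 - -24*-40)=-1125, (-24*40 - -39*5)=-765, (-39*28 - -39*40)=468, (-39*23 - -37*28)=139, (-37*-40 - -33*23)=2239; twice the area = |956| = 956; area = 478; boundary points = 9 + 5 + 12 + 1 + 1 = 28; strictly interior points = area - boundary/2 + 1 = 465; answer 465
Stage 3: R2 = 465; w = 12; remainder = value at the root: -1*(12)^3 + 1*(12)^2 + 6*(12)^1 - 5 = (-1728) + (144) + (72) + (-5) = -1517; answer -1517
Stage 4: R3 = -1517; c = -43; f(2) = 1*(36) - 3*(-43) = 165; iterating: f(2)=165, f(3)=57, f(4)=-438, f(5)=-609, f(6)=705, f(7)=2532, f(8)=417, f(9)=-7179, f(10)=-8430, f(11)=13107; answer 13107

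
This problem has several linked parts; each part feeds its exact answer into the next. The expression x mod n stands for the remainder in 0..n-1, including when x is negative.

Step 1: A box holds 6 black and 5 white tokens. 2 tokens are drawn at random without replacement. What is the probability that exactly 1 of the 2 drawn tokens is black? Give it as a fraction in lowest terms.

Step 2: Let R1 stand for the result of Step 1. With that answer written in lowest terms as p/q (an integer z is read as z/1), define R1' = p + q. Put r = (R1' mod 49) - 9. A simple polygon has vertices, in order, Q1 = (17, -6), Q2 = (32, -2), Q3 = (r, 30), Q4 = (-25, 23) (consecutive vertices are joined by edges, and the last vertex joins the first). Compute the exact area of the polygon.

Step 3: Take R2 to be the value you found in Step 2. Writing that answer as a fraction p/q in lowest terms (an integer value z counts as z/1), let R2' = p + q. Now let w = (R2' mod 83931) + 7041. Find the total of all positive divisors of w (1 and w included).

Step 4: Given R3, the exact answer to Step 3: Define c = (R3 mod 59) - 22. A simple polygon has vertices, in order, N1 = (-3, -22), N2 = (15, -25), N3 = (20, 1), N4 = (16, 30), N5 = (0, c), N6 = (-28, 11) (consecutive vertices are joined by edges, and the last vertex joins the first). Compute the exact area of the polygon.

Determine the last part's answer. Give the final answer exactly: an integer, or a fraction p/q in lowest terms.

3561/2

Step 1: total draws C(11,2) = 55; favorable C(6,1)*C(5,1) = 30; P = 6/11; answer 6/11
Step 2: R1 = 6/11; threaded value p + q = 17; r = 8; cross terms: (17*-2 - 32*-6)=158, (32*30 - 8*-2)=976, (8*23 - -25*30)=934, (-25*-6 - 17*23)=-241; twice the area = |1827| = 1827; area = 1827/2; answer 1827/2
Step 3: R2 = 1827/2; threaded value p + q = 1829; w = 8870; 8870 = 2 * 5 * 887; sigma = (1 + 2) * (1 + 5) * (1 + 887) = 3 * 6 * 888 = 15984; answer 15984
Step 4: R3 = 15984; c = 32; cross terms: (-3*-25 - 15*-22)=405, (15*1 - 20*-25)=515, (20*30 - 16*1)=584, (16*32 - 0*30)=512, (0*11 - -28*32)=896, (-28*-22 - -3*11)=649; twice the area = |3561| = 3561; area = 3561/2; answer 3561/2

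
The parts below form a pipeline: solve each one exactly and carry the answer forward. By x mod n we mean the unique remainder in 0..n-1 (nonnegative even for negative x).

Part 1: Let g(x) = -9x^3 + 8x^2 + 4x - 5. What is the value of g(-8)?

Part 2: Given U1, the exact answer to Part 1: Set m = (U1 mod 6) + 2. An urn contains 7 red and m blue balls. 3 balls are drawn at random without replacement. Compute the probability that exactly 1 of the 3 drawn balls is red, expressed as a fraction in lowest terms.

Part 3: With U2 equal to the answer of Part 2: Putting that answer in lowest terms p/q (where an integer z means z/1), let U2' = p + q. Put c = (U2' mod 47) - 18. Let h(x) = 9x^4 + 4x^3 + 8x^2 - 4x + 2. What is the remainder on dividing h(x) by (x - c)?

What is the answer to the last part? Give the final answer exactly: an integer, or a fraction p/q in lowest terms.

Part 1: -9*(-8)^3 + 8*(-8)^2 + 4*(-8)^1 - 5 = (4608) + (512) + (-32) + (-5) = 5083; answer 5083
Part 2: U1 = 5083; m = 3; total draws C(10,3) = 120; favorable C(7,1)*C(3,2) = 21; P = 7/40; answer 7/40
Part 3: U2 = 7/40; threaded value p + q = 47; c = -18; remainder = value at the root: 9*(-18)^4 + 4*(-18)^3 + 8*(-18)^2 - 4*(-18)^1 + 2 = (944784) + (-23328) + (2592) + (72) + (2) = 924122; answer 924122

924122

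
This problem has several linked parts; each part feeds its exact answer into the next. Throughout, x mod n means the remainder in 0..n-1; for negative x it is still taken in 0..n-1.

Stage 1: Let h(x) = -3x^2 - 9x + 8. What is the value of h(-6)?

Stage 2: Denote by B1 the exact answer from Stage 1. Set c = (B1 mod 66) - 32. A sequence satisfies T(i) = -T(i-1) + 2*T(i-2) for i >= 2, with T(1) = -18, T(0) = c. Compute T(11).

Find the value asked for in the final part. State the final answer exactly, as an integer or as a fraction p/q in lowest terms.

-4110

Stage 1: -3*(-6)^2 - 9*(-6)^1 + 8 = (-108) + (54) + (8) = -46; answer -46
Stage 2: B1 = -46; c = -12; T(2) = -1*(-18) + 2*(-12) = -6; iterating: T(2)=-6, T(3)=-30, T(4)=18, T(5)=-78, T(6)=114, T(7)=-270, T(8)=498, T(9)=-1038, T(10)=2034, T(11)=-4110; answer -4110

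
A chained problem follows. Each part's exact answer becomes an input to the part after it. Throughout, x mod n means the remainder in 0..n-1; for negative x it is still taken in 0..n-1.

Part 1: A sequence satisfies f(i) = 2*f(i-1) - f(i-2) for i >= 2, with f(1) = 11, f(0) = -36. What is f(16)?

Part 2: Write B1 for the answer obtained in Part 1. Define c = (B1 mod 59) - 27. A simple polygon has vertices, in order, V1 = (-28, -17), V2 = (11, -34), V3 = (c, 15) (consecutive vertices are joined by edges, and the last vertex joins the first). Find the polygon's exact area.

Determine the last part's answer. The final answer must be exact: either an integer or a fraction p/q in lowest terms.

Part 1: f(2) = 2*(11) - 1*(-36) = 58; iterating: f(2)=58, f(3)=105, f(4)=152, f(5)=199, f(6)=246, f(7)=293, f(8)=340, f(9)=387, f(10)=434, f(11)=481, f(12)=528, f(13)=575, f(14)=622, f(15)=669, f(16)=716; answer 716
Part 2: B1 = 716; c = -19; cross terms: (-28*-34 - 11*-17)=1139, (11*15 - -19*-34)=-481, (-19*-17 - -28*15)=743; twice the area = |1401| = 1401; area = 1401/2; answer 1401/2

1401/2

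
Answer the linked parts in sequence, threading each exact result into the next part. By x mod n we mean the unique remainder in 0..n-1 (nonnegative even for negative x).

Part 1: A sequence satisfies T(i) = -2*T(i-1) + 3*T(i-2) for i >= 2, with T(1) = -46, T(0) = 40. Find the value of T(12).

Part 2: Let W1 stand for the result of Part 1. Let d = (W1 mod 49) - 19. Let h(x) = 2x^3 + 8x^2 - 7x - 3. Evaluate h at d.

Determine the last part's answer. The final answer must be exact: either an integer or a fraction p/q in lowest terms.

Part 1: T(2) = -2*(-46) + 3*(40) = 212; iterating: T(2)=212, T(3)=-562, T(4)=1760, T(5)=-5206, T(6)=15692, T(7)=-47002, T(8)=141080, T(9)=-423166, T(10)=1269572, T(11)=-3808642, T(12)=11426000; answer 11426000
Part 2: W1 = 11426000; d = 14; 2*(14)^3 + 8*(14)^2 - 7*(14)^1 - 3 = (5488) + (1568) + (-98) + (-3) = 6955; answer 6955

6955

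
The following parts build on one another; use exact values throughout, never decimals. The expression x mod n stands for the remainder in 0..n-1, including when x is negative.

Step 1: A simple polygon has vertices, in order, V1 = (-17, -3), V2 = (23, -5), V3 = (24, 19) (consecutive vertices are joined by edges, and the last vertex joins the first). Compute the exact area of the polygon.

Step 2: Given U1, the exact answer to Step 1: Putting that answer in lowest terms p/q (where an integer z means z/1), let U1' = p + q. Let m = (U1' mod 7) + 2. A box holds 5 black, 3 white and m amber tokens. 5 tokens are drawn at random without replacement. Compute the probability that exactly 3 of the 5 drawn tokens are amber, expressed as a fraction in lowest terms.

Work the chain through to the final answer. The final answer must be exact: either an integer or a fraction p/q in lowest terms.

14/39

Step 1: cross terms: (-17*-5 - 23*-3)=154, (23*19 - 24*-5)=557, (24*-3 - -17*19)=251; twice the area = |962| = 962; area = 481; answer 481
Step 2: U1 = 481; threaded value p + q = 482; m = 8; total draws C(16,5) = 4368; favorable C(8,3)*C(8,2) = 1568; P = 14/39; answer 14/39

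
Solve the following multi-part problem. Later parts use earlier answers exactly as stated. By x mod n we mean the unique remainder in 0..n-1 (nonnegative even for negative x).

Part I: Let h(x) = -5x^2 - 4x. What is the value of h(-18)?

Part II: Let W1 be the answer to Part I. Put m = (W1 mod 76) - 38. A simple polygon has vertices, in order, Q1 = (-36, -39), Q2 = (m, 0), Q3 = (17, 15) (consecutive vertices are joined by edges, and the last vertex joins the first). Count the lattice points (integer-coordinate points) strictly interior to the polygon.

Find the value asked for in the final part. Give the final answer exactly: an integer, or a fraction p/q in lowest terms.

Part I: -5*(-18)^2 - 4*(-18)^1 = (-1620) + (72) = -1548; answer -1548
Part II: W1 = -1548; m = 10; cross terms: (-36*0 - 10*-39)=390, (10*15 - 17*0)=150, (17*-39 - -36*15)=-123; twice the area = |417| = 417; area = 417/2; boundary points = 1 + 1 + 1 = 3; strictly interior points = area - boundary/2 + 1 = 208; answer 208

208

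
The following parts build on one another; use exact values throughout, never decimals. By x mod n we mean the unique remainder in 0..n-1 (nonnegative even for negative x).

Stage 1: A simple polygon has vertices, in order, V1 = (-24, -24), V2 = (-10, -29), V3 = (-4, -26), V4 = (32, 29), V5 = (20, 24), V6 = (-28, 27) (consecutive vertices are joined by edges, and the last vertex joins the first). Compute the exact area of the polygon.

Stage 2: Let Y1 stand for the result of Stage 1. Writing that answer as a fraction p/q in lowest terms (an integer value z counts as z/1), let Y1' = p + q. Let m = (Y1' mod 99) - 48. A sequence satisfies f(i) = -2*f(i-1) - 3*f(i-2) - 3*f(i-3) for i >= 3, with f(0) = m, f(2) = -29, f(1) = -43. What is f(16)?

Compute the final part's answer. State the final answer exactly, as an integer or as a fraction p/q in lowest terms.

Stage 1: cross terms: (-24*-29 - -10*-24)=456, (-10*-26 - -4*-29)=144, (-4*29 - 32*-26)=716, (32*24 - 20*29)=188, (20*27 - -28*24)=1212, (-28*-24 - -24*27)=1320; twice the area = |4036| = 4036; area = 2018; answer 2018
Stage 2: Y1 = 2018; threaded value p + q = 2019; m = -9; f(3) = -2*(-29) - 3*(-43) - 3*(-9) = 214; iterating: f(3)=214, f(4)=-212, f(5)=-131, f(6)=256, f(7)=517, f(8)=-1409, f(9)=499, f(10)=1678, f(11)=-626, f(12)=-5279, f(13)=7402, f(14)=2911, f(15)=-12191, f(16)=-6557; answer -6557

-6557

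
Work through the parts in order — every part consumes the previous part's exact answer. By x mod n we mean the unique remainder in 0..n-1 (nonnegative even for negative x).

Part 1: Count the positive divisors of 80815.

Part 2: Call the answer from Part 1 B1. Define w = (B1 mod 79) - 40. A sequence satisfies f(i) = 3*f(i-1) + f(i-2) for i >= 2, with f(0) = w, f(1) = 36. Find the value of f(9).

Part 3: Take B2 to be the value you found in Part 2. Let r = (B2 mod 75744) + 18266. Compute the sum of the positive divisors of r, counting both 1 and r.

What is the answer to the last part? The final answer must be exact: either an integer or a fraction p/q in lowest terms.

Part 1: 80815 = 5 * 7 * 2309; number of divisors = (1+1) * (1+1) * (1+1) = 8; answer 8
Part 2: B1 = 8; w = -32; f(2) = 3*(36) + 1*(-32) = 76; iterating: f(2)=76, f(3)=264, f(4)=868, f(5)=2868, f(6)=9472, f(7)=31284, f(8)=103324, f(9)=341256; answer 341256
Part 3: B2 = 341256; r = 56546; 56546 = 2 * 7^2 * 577; sigma = (1 + 2) * (1 + 7 + 49) * (1 + 577) = 3 * 57 * 578 = 98838; answer 98838

98838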